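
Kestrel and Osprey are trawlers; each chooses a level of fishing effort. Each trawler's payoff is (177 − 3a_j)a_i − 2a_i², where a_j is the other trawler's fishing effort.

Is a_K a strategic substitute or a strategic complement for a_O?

strategic substitutes

Kestrel's payoff is (177 − 3a_O)a_K − 2a_K².
∂π/∂a_K = 177 − 3a_O − 4a_K = 0, so a_K = 44.25 − 0.75a_O.
The best-response slope da_K/da_O = −0.75 < 0: the reaction function is downward-sloping, so the choices are strategic substitutes.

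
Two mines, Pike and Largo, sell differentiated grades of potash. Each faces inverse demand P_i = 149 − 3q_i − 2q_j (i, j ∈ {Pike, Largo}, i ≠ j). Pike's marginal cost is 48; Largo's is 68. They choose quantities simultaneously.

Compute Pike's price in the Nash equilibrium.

89.625

Mine Pike's profit: π = q_{Pike}(149 − 3q_{Pike} − 2q_{Largo}) − 48q_{Pike}.
∂π/∂q_{Pike} = 101 − 6q_{Pike} − 2q_{Largo} = 0 ⇒ q_{Pike} = 101/6 − (1/3)q_{Largo}.
Similarly q_{Largo} = 13.5 − (1/3)q_{Pike}.
Solving the two reaction functions simultaneously: (1 − (−1/3)(−1/3))q_{Pike} = 101/6 − (1/3)·13.5, so (8/9)q_{Pike} = 37/3 and q_{Pike} = 13.875.
Then q_{Largo} = 13.5 − (1/3)·13.875 = 8.875.
P_{Pike} = 149 − 3·13.875 − 2·8.875 = 89.625.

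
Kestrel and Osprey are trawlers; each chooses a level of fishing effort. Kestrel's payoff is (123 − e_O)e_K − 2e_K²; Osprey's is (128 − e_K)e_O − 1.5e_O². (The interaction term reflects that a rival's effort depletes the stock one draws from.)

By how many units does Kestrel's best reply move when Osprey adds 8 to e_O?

-2

Expanding Kestrel's payoff: 123e_K − e_Oe_K − 2e_K².
∂π/∂e_K = 123 − e_O − 4e_K = 0, so e_K = 30.75 − 0.25e_O.
The reaction-function slope is −0.25, so an 8-unit rise in e_O moves e_K by −0.25 × 8 = −2. Kestrel's best response falls — the actions are strategic substitutes.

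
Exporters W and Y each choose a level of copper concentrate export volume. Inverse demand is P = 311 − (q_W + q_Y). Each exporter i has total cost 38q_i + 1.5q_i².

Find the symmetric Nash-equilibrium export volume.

Exporter W's profit: π = q_W(311 − (q_W + q_Y)) − 38q_W − 1.5q_W².
∂π/∂q_W = 273 − 5q_W − q_Y = 0, so q_W = 54.6 − 0.2q_Y.
Setting q_W = q_Y in the reaction function: q_W = 54.6 − 0.2q_W, so q_W = 54.6 / 1.2 = 45.5.

45.5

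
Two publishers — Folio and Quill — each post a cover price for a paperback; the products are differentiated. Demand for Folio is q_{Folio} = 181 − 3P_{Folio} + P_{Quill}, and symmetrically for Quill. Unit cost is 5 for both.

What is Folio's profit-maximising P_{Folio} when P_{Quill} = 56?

Folio's profit: π = (P_{Folio} − 5)(181 − 3P_{Folio} + P_{Quill}).
∂π/∂P_{Folio} = 196 − 6P_{Folio} + P_{Quill} = 0 ⇒ P_{Folio} = 98/3 + (1/6)P_{Quill}.
At P_{Quill} = 56: P_{Folio} = 98/3 + (1/6)·56 = 42.

42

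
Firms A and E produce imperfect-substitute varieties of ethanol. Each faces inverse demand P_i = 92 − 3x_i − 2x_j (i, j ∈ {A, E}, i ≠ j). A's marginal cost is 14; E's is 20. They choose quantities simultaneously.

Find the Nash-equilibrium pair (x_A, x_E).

10.125, 8.625

Firm A's profit: π = x_A(92 − 3x_A − 2x_E) − 14x_A.
∂π/∂x_A = 78 − 6x_A − 2x_E = 0 ⇒ x_A = 13 − (1/3)x_E.
Similarly x_E = 12 − (1/3)x_A.
Solving the two reaction functions simultaneously: (1 − (−1/3)(−1/3))x_A = 13 − (1/3)·12, so (8/9)x_A = 9 and x_A = 10.125.
Then x_E = 12 − (1/3)·10.125 = 8.625.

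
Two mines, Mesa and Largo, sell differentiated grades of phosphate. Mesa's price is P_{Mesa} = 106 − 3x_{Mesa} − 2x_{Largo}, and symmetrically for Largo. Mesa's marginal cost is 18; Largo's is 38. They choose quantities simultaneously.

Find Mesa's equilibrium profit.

Mine Mesa's profit: π = x_{Mesa}(106 − 3x_{Mesa} − 2x_{Largo}) − 18x_{Mesa}.
∂π/∂x_{Mesa} = 88 − 6x_{Mesa} − 2x_{Largo} = 0 ⇒ x_{Mesa} = 44/3 − (1/3)x_{Largo}.
Similarly x_{Largo} = 34/3 − (1/3)x_{Mesa}.
Plugging x_{Largo} into Mesa's best response: x_{Mesa} = 44/3 − (1/3)(34/3 − (1/3)x_{Mesa}) ⇒ (8/9)x_{Mesa} = 98/9, so x_{Mesa} = 12.25.
Then x_{Largo} = 34/3 − (1/3)·12.25 = 7.25.
P_{Mesa} = 106 − 3·12.25 − 2·7.25 = 54.75.
Profit = (54.75 − 18)·12.25 = 450.1875.

450.1875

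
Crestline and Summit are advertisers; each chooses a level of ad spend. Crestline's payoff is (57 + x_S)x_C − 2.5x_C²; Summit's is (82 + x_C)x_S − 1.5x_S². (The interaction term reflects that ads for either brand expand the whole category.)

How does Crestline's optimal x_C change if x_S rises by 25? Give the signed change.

Expanding Crestline's payoff: 57x_C + x_Sx_C − 2.5x_C².
∂π/∂x_C = 57 + x_S − 5x_C = 0, so x_C = 11.4 + 0.2x_S.
The reaction-function slope is 0.2, so a 25-unit rise in x_S moves x_C by 0.2 × 25 = 5. Crestline's best response rises — the actions are strategic complements.

5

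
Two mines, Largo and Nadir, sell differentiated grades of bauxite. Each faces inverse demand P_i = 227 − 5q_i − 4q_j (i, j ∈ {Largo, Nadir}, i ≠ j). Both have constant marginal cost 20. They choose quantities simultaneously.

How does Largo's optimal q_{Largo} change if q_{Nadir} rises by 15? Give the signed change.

Mine Largo's profit: π = q_{Largo}(227 − 5q_{Largo} − 4q_{Nadir}) − 20q_{Largo}.
∂π/∂q_{Largo} = 207 − 10q_{Largo} − 4q_{Nadir} = 0 ⇒ q_{Largo} = 20.7 − 0.4q_{Nadir}.
The reaction-function slope is −0.4, so a 15-unit rise in q_{Nadir} moves q_{Largo} by −0.4 × 15 = −6. Largo's best response falls — the actions are strategic substitutes.

-6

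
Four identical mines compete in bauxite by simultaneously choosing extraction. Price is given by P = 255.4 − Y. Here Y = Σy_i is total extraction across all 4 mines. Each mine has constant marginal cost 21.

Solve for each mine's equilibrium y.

A representative mine's profit is π_i = y_i(255.4 − Y) − 21y_i, with Y = y_i + Σ_{j≠i} y_j.
First-order condition: 234.4 − 2y_i − Σ_{j≠i} y_j = 0.
In a symmetric equilibrium every mine chooses the same y, so Σ_{j≠i} y_j = 3y. The condition becomes 234.4 − 5y = 0, giving y = 234.4/5 = 46.88.

46.88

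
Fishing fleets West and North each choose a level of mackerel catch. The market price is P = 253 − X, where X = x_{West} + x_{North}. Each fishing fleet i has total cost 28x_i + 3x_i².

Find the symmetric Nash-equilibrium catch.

25

Fishing fleet West's profit: π = x_{West}(253 − (x_{West} + x_{North})) − 28x_{West} − 3x_{West}².
∂π/∂x_{West} = 225 − 8x_{West} − x_{North} = 0, so x_{West} = 28.125 − 0.125x_{North}.
Setting x_{West} = x_{North} in the reaction function: x_{West} = 28.125 − 0.125x_{West}, so x_{West} = 28.125 / 1.125 = 25.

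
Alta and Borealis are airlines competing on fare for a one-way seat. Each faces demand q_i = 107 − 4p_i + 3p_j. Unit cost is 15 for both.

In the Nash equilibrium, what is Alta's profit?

1354.24

Alta's profit: π = (p_{Alta} − 15)(107 − 4p_{Alta} + 3p_{Borealis}).
∂π/∂p_{Alta} = 167 − 8p_{Alta} + 3p_{Borealis} = 0 ⇒ p_{Alta} = 20.875 + 0.375p_{Borealis}.
The game is symmetric, so in equilibrium p_{Borealis} = p_{Alta}: the reaction function gives 0.625p_{Alta} = 20.875, hence p_{Alta} = 33.4.
q_{Alta} = 107 − 4·33.4 + 3·33.4 = 73.6.
Profit = (33.4 − 15)·73.6 = 1354.24.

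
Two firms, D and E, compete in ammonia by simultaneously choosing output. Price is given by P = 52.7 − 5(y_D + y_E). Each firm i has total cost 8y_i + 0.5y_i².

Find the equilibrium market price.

24.7625

Firm D's profit: π = y_D(52.7 − 5(y_D + y_E)) − 8y_D − 0.5y_D².
∂π/∂y_D = 44.7 − 11y_D − 5y_E = 0, so y_D = 447/110 − (5/11)y_E.
The game is symmetric, so in equilibrium y_E = y_D: the reaction function gives (16/11)y_D = 447/110, hence y_D = 447/160.
Equilibrium price: P = 52.7 − 5·5.5875 = 24.7625.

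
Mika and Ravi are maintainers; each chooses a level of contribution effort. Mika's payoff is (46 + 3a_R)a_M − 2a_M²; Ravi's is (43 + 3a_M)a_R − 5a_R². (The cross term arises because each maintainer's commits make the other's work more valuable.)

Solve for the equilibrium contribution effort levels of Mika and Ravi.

Expanding Mika's payoff: 46a_M + 3a_Ra_M − 2a_M².
∂π/∂a_M = 46 + 3a_R − 4a_M = 0, so a_M = 11.5 + 0.75a_R.
Likewise for Ravi: a_R = 4.3 + 0.3a_M.
Substituting the second reaction function into the first: a_M = 11.5 + 0.75(4.3 + 0.3a_M), which gives 0.775a_M = 14.725 ⇒ a_M = 19.
Then a_R = 4.3 + 0.3·19 = 10.

19, 10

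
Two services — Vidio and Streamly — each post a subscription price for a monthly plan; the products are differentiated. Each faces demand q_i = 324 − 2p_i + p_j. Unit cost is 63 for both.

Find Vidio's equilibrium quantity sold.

Vidio's profit: π = (p_{Vidio} − 63)(324 − 2p_{Vidio} + p_{Streamly}).
∂π/∂p_{Vidio} = 450 − 4p_{Vidio} + p_{Streamly} = 0 ⇒ p_{Vidio} = 112.5 + 0.25p_{Streamly}.
Setting p_{Vidio} = p_{Streamly} in the reaction function: p_{Vidio} = 112.5 + 0.25p_{Vidio}, so p_{Vidio} = 112.5 / 0.75 = 150.
q_{Vidio} = 324 − 2·150 + 150 = 174.

174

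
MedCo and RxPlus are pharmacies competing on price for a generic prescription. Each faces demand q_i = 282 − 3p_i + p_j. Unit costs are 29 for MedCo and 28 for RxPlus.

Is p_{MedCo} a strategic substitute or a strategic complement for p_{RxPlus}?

strategic complements

MedCo's profit: π = (p_{MedCo} − 29)(282 − 3p_{MedCo} + p_{RxPlus}).
∂π/∂p_{MedCo} = 369 − 6p_{MedCo} + p_{RxPlus} = 0 ⇒ p_{MedCo} = 61.5 + (1/6)p_{RxPlus}.
The best-response slope dp_{MedCo}/dp_{RxPlus} = 1/6 > 0: the reaction function is upward-sloping, so the choices are strategic complements.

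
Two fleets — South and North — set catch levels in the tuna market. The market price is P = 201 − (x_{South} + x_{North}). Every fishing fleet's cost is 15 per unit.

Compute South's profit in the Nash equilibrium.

Fishing fleet South's profit: π = x_{South}(201 − (x_{South} + x_{North})) − 15x_{South}.
∂π/∂x_{South} = 186 − 2x_{South} − x_{North} = 0, so x_{South} = 93 − 0.5x_{North}.
By symmetry x_{North} = x_{South}; substituting into the reaction function, 1.5x_{South} = 93 and x_{South} = 62.
Price P = 201 − 124 = 77.
South's profit: (77 − 15)·62 = 3844.

3844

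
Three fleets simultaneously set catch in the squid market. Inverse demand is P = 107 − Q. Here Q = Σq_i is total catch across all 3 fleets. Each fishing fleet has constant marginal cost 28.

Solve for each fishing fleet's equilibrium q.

A representative fishing fleet's profit is π_i = q_i(107 − Q) − 28q_i, with Q = q_i + Σ_{j≠i} q_j.
First-order condition: 79 − 2q_i − Σ_{j≠i} q_j = 0.
In a symmetric equilibrium every fishing fleet chooses the same q, so Σ_{j≠i} q_j = 2q. The condition becomes 79 − 4q = 0, giving q = 79/4 = 19.75.

19.75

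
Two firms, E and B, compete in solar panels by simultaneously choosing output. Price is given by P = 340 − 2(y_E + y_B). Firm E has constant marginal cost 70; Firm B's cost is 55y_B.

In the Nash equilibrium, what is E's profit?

3612.5

Firm E's profit: π = y_E(340 − 2(y_E + y_B)) − 70y_E.
∂π/∂y_E = 270 − 4y_E − 2y_B = 0, so y_E = 67.5 − 0.5y_B.
By the same steps for B: y_B = 71.25 − 0.5y_E.
Plugging y_B into E's best response: y_E = 67.5 − 0.5(71.25 − 0.5y_E) ⇒ 0.75y_E = 31.875, so y_E = 42.5.
Then y_B = 71.25 − 0.5·42.5 = 50.
Price P = 340 − 2·92.5 = 155.
E's profit: (155 − 70)·42.5 = 3612.5.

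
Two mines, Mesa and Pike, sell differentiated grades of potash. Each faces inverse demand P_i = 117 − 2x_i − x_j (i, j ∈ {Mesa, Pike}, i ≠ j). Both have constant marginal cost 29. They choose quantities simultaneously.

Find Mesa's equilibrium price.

Mine Mesa's profit: π = x_{Mesa}(117 − 2x_{Mesa} − x_{Pike}) − 29x_{Mesa}.
∂π/∂x_{Mesa} = 88 − 4x_{Mesa} − x_{Pike} = 0 ⇒ x_{Mesa} = 22 − 0.25x_{Pike}.
The game is symmetric, so in equilibrium x_{Pike} = x_{Mesa}: the reaction function gives 1.25x_{Mesa} = 22, hence x_{Mesa} = 17.6.
P_{Mesa} = 117 − 2·17.6 − 17.6 = 64.2.

64.2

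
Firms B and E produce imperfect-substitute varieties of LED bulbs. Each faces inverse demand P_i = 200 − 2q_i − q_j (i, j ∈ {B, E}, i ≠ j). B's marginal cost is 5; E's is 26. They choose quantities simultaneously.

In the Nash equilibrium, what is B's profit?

Firm B's profit: π = q_B(200 − 2q_B − q_E) − 5q_B.
∂π/∂q_B = 195 − 4q_B − q_E = 0 ⇒ q_B = 48.75 − 0.25q_E.
Similarly q_E = 43.5 − 0.25q_B.
Substituting the second reaction function into the first: q_B = 48.75 − 0.25(43.5 − 0.25q_B), which gives 0.9375q_B = 37.875 ⇒ q_B = 40.4.
Then q_E = 43.5 − 0.25·40.4 = 33.4.
P_B = 200 − 2·40.4 − 33.4 = 85.8.
Profit = (85.8 − 5)·40.4 = 3264.32.

3264.32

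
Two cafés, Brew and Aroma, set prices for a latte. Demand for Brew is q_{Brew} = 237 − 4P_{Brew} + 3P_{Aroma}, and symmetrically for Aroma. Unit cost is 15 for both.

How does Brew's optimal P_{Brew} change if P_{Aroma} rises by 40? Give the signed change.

15

Brew's profit: π = (P_{Brew} − 15)(237 − 4P_{Brew} + 3P_{Aroma}).
∂π/∂P_{Brew} = 297 − 8P_{Brew} + 3P_{Aroma} = 0 ⇒ P_{Brew} = 37.125 + 0.375P_{Aroma}.
The reaction-function slope is 0.375, so a 40-unit rise in P_{Aroma} moves P_{Brew} by 0.375 × 40 = 15. Brew's best response rises — the actions are strategic complements.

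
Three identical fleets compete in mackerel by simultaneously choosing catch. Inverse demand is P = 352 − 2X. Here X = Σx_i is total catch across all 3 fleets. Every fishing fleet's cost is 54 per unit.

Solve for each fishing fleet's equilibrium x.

A representative fishing fleet's profit is π_i = x_i(352 − 2X) − 54x_i, with X = x_i + Σ_{j≠i} x_j.
First-order condition: 298 − 4x_i − 2Σ_{j≠i} x_j = 0.
With identical fishing fleets, set every x_j = x: then 298 − 4x − 4x = 0, i.e. x = 298/8 = 37.25.

37.25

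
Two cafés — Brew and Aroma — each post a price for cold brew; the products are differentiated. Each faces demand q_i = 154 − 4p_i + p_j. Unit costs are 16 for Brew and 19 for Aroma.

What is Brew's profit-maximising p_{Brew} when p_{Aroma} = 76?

Brew's profit: π = (p_{Brew} − 16)(154 − 4p_{Brew} + p_{Aroma}).
∂π/∂p_{Brew} = 218 − 8p_{Brew} + p_{Aroma} = 0 ⇒ p_{Brew} = 27.25 + 0.125p_{Aroma}.
At p_{Aroma} = 76: p_{Brew} = 27.25 + 0.125·76 = 36.75.

36.75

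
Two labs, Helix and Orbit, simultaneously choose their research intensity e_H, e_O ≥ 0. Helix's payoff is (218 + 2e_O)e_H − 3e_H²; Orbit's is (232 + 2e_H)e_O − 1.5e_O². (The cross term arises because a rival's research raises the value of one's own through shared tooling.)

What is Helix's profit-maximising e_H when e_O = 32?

Expanding Helix's payoff: 218e_H + 2e_Oe_H − 3e_H².
∂π/∂e_H = 218 + 2e_O − 6e_H = 0, so e_H = 109/3 + (1/3)e_O.
At e_O = 32: e_H = 109/3 + (1/3)·32 = 47.

47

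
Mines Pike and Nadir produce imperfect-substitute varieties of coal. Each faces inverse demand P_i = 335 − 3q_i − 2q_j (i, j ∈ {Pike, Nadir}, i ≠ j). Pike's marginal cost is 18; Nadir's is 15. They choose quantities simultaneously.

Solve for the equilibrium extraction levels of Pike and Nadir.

Mine Pike's profit: π = q_{Pike}(335 − 3q_{Pike} − 2q_{Nadir}) − 18q_{Pike}.
∂π/∂q_{Pike} = 317 − 6q_{Pike} − 2q_{Nadir} = 0 ⇒ q_{Pike} = 317/6 − (1/3)q_{Nadir}.
Similarly q_{Nadir} = 160/3 − (1/3)q_{Pike}.
Solving the two reaction functions simultaneously: (1 − (−1/3)(−1/3))q_{Pike} = 317/6 − (1/3)·(160/3), so (8/9)q_{Pike} = 631/18 and q_{Pike} = 39.4375.
Then q_{Nadir} = 160/3 − (1/3)·39.4375 = 40.1875.

39.4375, 40.1875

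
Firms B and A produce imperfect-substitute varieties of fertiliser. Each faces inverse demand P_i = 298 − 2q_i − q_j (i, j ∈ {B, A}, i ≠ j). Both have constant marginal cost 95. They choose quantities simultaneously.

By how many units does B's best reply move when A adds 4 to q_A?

Firm B's profit: π = q_B(298 − 2q_B − q_A) − 95q_B.
∂π/∂q_B = 203 − 4q_B − q_A = 0 ⇒ q_B = 50.75 − 0.25q_A.
The reaction-function slope is −0.25, so a 4-unit rise in q_A moves q_B by −0.25 × 4 = −1. B's best response falls — the actions are strategic substitutes.

-1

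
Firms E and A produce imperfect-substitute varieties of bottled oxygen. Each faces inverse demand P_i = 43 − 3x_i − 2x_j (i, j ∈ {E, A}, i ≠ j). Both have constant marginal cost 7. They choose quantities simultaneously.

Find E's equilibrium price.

Firm E's profit: π = x_E(43 − 3x_E − 2x_A) − 7x_E.
∂π/∂x_E = 36 − 6x_E − 2x_A = 0 ⇒ x_E = 6 − (1/3)x_A.
Setting x_E = x_A in the reaction function: x_E = 6 − (1/3)x_E, so x_E = 6 / (4/3) = 4.5.
P_E = 43 − 3·4.5 − 2·4.5 = 20.5.

20.5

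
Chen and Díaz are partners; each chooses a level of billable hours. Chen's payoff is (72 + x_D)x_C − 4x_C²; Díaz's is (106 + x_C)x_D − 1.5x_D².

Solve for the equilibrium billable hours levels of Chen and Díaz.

14, 40

Expanding Chen's payoff: 72x_C + x_Dx_C − 4x_C².
∂π/∂x_C = 72 + x_D − 8x_C = 0, so x_C = 9 + 0.125x_D.
Likewise for Díaz: x_D = 106/3 + (1/3)x_C.
Substituting the second reaction function into the first: x_C = 9 + 0.125(106/3 + (1/3)x_C), which gives (23/24)x_C = 161/12 ⇒ x_C = 14.
Then x_D = 106/3 + (1/3)·14 = 40.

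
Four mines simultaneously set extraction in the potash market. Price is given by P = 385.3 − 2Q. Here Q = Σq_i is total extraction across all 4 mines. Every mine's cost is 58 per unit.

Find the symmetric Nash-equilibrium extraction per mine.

32.73

A representative mine's profit is π_i = q_i(385.3 − 2Q) − 58q_i, with Q = q_i + Σ_{j≠i} q_j.
First-order condition: 327.3 − 4q_i − 2Σ_{j≠i} q_j = 0.
With identical mines, set every q_j = q: then 327.3 − 4q − 6q = 0, i.e. q = 327.3/10 = 32.73.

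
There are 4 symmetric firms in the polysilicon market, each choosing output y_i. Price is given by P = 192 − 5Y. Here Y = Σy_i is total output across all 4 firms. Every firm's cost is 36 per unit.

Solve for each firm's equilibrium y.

A representative firm's profit is π_i = y_i(192 − 5Y) − 36y_i, with Y = y_i + Σ_{j≠i} y_j.
First-order condition: 156 − 10y_i − 5Σ_{j≠i} y_j = 0.
With identical firms, set every y_j = y: then 156 − 10y − 15y = 0, i.e. y = 156/25 = 6.24.

6.24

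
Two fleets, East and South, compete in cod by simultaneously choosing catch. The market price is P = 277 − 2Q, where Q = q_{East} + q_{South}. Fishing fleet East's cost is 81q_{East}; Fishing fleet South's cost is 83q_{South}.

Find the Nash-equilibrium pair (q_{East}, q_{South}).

Fishing fleet East's profit: π = q_{East}(277 − 2(q_{East} + q_{South})) − 81q_{East}.
∂π/∂q_{East} = 196 − 4q_{East} − 2q_{South} = 0, so q_{East} = 49 − 0.5q_{South}.
By the same steps for South: q_{South} = 48.5 − 0.5q_{East}.
Substituting the second reaction function into the first: q_{East} = 49 − 0.5(48.5 − 0.5q_{East}), which gives 0.75q_{East} = 24.75 ⇒ q_{East} = 33.
Then q_{South} = 48.5 − 0.5·33 = 32.

33, 32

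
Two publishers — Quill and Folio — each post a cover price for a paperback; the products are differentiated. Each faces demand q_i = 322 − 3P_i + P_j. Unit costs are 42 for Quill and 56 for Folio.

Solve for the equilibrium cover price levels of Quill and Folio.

90.8, 96.8

Quill's profit: π = (P_{Quill} − 42)(322 − 3P_{Quill} + P_{Folio}).
∂π/∂P_{Quill} = 448 − 6P_{Quill} + P_{Folio} = 0 ⇒ P_{Quill} = 224/3 + (1/6)P_{Folio}.
Similarly P_{Folio} = 245/3 + (1/6)P_{Quill}.
Solving the two reaction functions simultaneously: (1 − (1/6)(1/6))P_{Quill} = 224/3 + (1/6)·(245/3), so (35/36)P_{Quill} = 1589/18 and P_{Quill} = 90.8.
Then P_{Folio} = 245/3 + (1/6)·90.8 = 96.8.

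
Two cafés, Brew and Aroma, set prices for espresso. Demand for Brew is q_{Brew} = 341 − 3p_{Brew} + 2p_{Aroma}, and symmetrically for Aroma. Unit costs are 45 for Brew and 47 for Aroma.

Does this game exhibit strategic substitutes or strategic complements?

strategic complements

Brew's profit: π = (p_{Brew} − 45)(341 − 3p_{Brew} + 2p_{Aroma}).
∂π/∂p_{Brew} = 476 − 6p_{Brew} + 2p_{Aroma} = 0 ⇒ p_{Brew} = 238/3 + (1/3)p_{Aroma}.
The best-response slope dp_{Brew}/dp_{Aroma} = 1/3 > 0: the reaction function is upward-sloping, so the choices are strategic complements.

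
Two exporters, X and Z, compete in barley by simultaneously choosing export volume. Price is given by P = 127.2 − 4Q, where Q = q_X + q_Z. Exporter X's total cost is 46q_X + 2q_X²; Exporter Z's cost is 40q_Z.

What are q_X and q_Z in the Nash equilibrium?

3.76, 9.02

Exporter X's profit: π = q_X(127.2 − 4(q_X + q_Z)) − 46q_X − 2q_X².
∂π/∂q_X = 81.2 − 12q_X − 4q_Z = 0, so q_X = 203/30 − (1/3)q_Z.
For Z: ∂π/∂q_Z = 87.2 − 8q_Z − 4q_X = 0 ⇒ q_Z = 10.9 − 0.5q_X.
Plugging q_Z into X's best response: q_X = 203/30 − (1/3)(10.9 − 0.5q_X) ⇒ (5/6)q_X = 47/15, so q_X = 3.76.
Then q_Z = 10.9 − 0.5·3.76 = 9.02.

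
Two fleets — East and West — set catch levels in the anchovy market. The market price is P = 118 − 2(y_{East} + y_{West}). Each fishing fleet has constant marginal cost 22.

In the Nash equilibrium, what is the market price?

Fishing fleet East's profit: π = y_{East}(118 − 2(y_{East} + y_{West})) − 22y_{East}.
∂π/∂y_{East} = 96 − 4y_{East} − 2y_{West} = 0, so y_{East} = 24 − 0.5y_{West}.
Setting y_{East} = y_{West} in the reaction function: y_{East} = 24 − 0.5y_{East}, so y_{East} = 24 / 1.5 = 16.
Equilibrium price: P = 118 − 2·32 = 54.

54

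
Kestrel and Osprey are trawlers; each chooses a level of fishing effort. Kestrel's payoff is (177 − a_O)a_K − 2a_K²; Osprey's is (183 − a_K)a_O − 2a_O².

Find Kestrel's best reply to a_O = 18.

Expanding Kestrel's payoff: 177a_K − a_Oa_K − 2a_K².
∂π/∂a_K = 177 − a_O − 4a_K = 0, so a_K = 44.25 − 0.25a_O.
At a_O = 18: a_K = 44.25 − 0.25·18 = 39.75.

39.75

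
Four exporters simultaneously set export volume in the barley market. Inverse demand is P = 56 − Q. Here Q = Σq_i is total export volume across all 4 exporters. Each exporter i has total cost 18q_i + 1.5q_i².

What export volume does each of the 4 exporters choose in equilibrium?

4.75

A representative exporter's profit is π_i = q_i(56 − Q) − 18q_i − 1.5q_i², with Q = q_i + Σ_{j≠i} q_j.
First-order condition: 38 − 5q_i − Σ_{j≠i} q_j = 0.
In a symmetric equilibrium every exporter chooses the same q, so Σ_{j≠i} q_j = 3q. The condition becomes 38 − 8q = 0, giving q = 38/8 = 4.75.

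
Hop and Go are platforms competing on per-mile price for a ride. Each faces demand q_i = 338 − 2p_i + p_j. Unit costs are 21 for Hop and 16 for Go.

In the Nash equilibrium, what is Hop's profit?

22050

Hop's profit: π = (p_{Hop} − 21)(338 − 2p_{Hop} + p_{Go}).
∂π/∂p_{Hop} = 380 − 4p_{Hop} + p_{Go} = 0 ⇒ p_{Hop} = 95 + 0.25p_{Go}.
Similarly p_{Go} = 92.5 + 0.25p_{Hop}.
Solving the two reaction functions simultaneously: (1 − (0.25)(0.25))p_{Hop} = 95 + 0.25·92.5, so 0.9375p_{Hop} = 118.125 and p_{Hop} = 126.
Then p_{Go} = 92.5 + 0.25·126 = 124.
q_{Hop} = 338 − 2·126 + 124 = 210.
Profit = (126 − 21)·210 = 22050.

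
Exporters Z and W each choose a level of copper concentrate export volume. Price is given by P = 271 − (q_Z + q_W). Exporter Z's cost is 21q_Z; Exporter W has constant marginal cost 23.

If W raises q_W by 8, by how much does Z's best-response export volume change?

Exporter Z's profit: π = q_Z(271 − (q_Z + q_W)) − 21q_Z.
∂π/∂q_Z = 250 − 2q_Z − q_W = 0, so q_Z = 125 − 0.5q_W.
The reaction-function slope is −0.5, so an 8-unit rise in q_W moves q_Z by −0.5 × 8 = −4. Z's best response falls — the actions are strategic substitutes.

-4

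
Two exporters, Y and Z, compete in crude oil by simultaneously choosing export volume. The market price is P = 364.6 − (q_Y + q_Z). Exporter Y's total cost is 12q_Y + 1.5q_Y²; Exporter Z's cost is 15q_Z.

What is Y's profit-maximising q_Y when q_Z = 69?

56.72

Exporter Y's profit: π = q_Y(364.6 − (q_Y + q_Z)) − 12q_Y − 1.5q_Y².
∂π/∂q_Y = 352.6 − 5q_Y − q_Z = 0, so q_Y = 70.52 − 0.2q_Z.
At q_Z = 69: q_Y = 70.52 − 0.2·69 = 56.72.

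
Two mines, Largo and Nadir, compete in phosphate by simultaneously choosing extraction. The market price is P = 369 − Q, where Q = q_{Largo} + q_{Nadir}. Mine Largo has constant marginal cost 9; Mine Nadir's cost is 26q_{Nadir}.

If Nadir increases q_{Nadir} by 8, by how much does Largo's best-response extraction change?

Mine Largo's profit: π = q_{Largo}(369 − (q_{Largo} + q_{Nadir})) − 9q_{Largo}.
∂π/∂q_{Largo} = 360 − 2q_{Largo} − q_{Nadir} = 0, so q_{Largo} = 180 − 0.5q_{Nadir}.
The reaction-function slope is −0.5, so an 8-unit rise in q_{Nadir} moves q_{Largo} by −0.5 × 8 = −4. Largo's best response falls — the actions are strategic substitutes.

-4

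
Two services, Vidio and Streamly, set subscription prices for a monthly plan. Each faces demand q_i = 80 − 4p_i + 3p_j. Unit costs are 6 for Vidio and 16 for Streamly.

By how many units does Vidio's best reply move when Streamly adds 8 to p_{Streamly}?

3

Vidio's profit: π = (p_{Vidio} − 6)(80 − 4p_{Vidio} + 3p_{Streamly}).
∂π/∂p_{Vidio} = 104 − 8p_{Vidio} + 3p_{Streamly} = 0 ⇒ p_{Vidio} = 13 + 0.375p_{Streamly}.
The reaction-function slope is 0.375, so an 8-unit rise in p_{Streamly} moves p_{Vidio} by 0.375 × 8 = 3. Vidio's best response rises — the actions are strategic complements.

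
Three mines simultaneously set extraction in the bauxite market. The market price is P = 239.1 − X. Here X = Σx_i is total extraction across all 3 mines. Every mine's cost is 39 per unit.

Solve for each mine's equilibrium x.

A representative mine's profit is π_i = x_i(239.1 − X) − 39x_i, with X = x_i + Σ_{j≠i} x_j.
First-order condition: 200.1 − 2x_i − Σ_{j≠i} x_j = 0.
Imposing symmetry (x_j = x for all j) turns Σ_{j≠i} x_j into 2x, so 200.1 = 4x and x = 50.025.

50.025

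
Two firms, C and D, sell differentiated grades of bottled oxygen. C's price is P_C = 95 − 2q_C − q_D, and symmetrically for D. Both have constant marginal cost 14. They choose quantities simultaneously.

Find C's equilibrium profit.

524.88

Firm C's profit: π = q_C(95 − 2q_C − q_D) − 14q_C.
∂π/∂q_C = 81 − 4q_C − q_D = 0 ⇒ q_C = 20.25 − 0.25q_D.
Setting q_C = q_D in the reaction function: q_C = 20.25 − 0.25q_C, so q_C = 20.25 / 1.25 = 16.2.
P_C = 95 − 2·16.2 − 16.2 = 46.4.
Profit = (46.4 − 14)·16.2 = 524.88.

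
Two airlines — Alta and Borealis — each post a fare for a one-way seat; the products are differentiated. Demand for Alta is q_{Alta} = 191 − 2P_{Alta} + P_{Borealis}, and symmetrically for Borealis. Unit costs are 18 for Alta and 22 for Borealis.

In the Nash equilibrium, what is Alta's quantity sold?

Alta's profit: π = (P_{Alta} − 18)(191 − 2P_{Alta} + P_{Borealis}).
∂π/∂P_{Alta} = 227 − 4P_{Alta} + P_{Borealis} = 0 ⇒ P_{Alta} = 56.75 + 0.25P_{Borealis}.
Similarly P_{Borealis} = 58.75 + 0.25P_{Alta}.
Plugging P_{Borealis} into Alta's best response: P_{Alta} = 56.75 + 0.25(58.75 + 0.25P_{Alta}) ⇒ 0.9375P_{Alta} = 71.4375, so P_{Alta} = 76.2.
Then P_{Borealis} = 58.75 + 0.25·76.2 = 77.8.
q_{Alta} = 191 − 2·76.2 + 77.8 = 116.4.

116.4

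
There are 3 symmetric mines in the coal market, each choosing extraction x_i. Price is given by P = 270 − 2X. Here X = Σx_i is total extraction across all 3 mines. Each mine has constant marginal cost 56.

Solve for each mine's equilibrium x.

A representative mine's profit is π_i = x_i(270 − 2X) − 56x_i, with X = x_i + Σ_{j≠i} x_j.
First-order condition: 214 − 4x_i − 2Σ_{j≠i} x_j = 0.
In a symmetric equilibrium every mine chooses the same x, so Σ_{j≠i} x_j = 2x. The condition becomes 214 − 8x = 0, giving x = 214/8 = 26.75.

26.75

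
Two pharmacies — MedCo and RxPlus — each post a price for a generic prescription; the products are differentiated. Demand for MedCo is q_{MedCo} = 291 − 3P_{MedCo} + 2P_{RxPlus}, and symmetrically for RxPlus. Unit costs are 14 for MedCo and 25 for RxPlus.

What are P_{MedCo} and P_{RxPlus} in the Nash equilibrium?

MedCo's profit: π = (P_{MedCo} − 14)(291 − 3P_{MedCo} + 2P_{RxPlus}).
∂π/∂P_{MedCo} = 333 − 6P_{MedCo} + 2P_{RxPlus} = 0 ⇒ P_{MedCo} = 55.5 + (1/3)P_{RxPlus}.
Similarly P_{RxPlus} = 61 + (1/3)P_{MedCo}.
Plugging P_{RxPlus} into MedCo's best response: P_{MedCo} = 55.5 + (1/3)(61 + (1/3)P_{MedCo}) ⇒ (8/9)P_{MedCo} = 455/6, so P_{MedCo} = 85.3125.
Then P_{RxPlus} = 61 + (1/3)·85.3125 = 89.4375.

85.3125, 89.4375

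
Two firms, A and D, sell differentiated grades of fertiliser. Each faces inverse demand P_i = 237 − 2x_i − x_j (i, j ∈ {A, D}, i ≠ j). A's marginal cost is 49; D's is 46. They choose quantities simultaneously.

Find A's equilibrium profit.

2797.52

Firm A's profit: π = x_A(237 − 2x_A − x_D) − 49x_A.
∂π/∂x_A = 188 − 4x_A − x_D = 0 ⇒ x_A = 47 − 0.25x_D.
Similarly x_D = 47.75 − 0.25x_A.
Plugging x_D into A's best response: x_A = 47 − 0.25(47.75 − 0.25x_A) ⇒ 0.9375x_A = 35.0625, so x_A = 37.4.
Then x_D = 47.75 − 0.25·37.4 = 38.4.
P_A = 237 − 2·37.4 − 38.4 = 123.8.
Profit = (123.8 − 49)·37.4 = 2797.52.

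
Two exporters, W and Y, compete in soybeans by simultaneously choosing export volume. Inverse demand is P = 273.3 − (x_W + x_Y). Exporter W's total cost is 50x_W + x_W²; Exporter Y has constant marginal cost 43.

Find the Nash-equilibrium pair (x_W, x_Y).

Exporter W's profit: π = x_W(273.3 − (x_W + x_Y)) − 50x_W − x_W².
∂π/∂x_W = 223.3 − 4x_W − x_Y = 0, so x_W = 55.825 − 0.25x_Y.
For Y: ∂π/∂x_Y = 230.3 − 2x_Y − x_W = 0 ⇒ x_Y = 115.15 − 0.5x_W.
Solving the two reaction functions simultaneously: (1 − (−0.25)(−0.5))x_W = 55.825 − 0.25·115.15, so 0.875x_W = 27.0375 and x_W = 30.9.
Then x_Y = 115.15 − 0.5·30.9 = 99.7.

30.9, 99.7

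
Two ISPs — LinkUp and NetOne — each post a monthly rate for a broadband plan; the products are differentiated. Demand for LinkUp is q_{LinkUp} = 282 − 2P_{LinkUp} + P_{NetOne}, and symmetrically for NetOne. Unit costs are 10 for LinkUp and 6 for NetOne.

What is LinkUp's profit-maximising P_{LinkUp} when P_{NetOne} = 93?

98.75

LinkUp's profit: π = (P_{LinkUp} − 10)(282 − 2P_{LinkUp} + P_{NetOne}).
∂π/∂P_{LinkUp} = 302 − 4P_{LinkUp} + P_{NetOne} = 0 ⇒ P_{LinkUp} = 75.5 + 0.25P_{NetOne}.
At P_{NetOne} = 93: P_{LinkUp} = 75.5 + 0.25·93 = 98.75.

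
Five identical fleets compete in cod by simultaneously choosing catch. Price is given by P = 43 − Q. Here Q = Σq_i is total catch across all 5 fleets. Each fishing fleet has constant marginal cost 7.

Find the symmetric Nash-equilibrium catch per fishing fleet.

A representative fishing fleet's profit is π_i = q_i(43 − Q) − 7q_i, with Q = q_i + Σ_{j≠i} q_j.
First-order condition: 36 − 2q_i − Σ_{j≠i} q_j = 0.
In a symmetric equilibrium every fishing fleet chooses the same q, so Σ_{j≠i} q_j = 4q. The condition becomes 36 − 6q = 0, giving q = 36/6 = 6.

6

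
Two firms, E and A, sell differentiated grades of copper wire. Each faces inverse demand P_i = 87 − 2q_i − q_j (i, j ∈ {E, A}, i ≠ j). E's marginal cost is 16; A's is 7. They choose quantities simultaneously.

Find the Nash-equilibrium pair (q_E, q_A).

13.6, 16.6

Firm E's profit: π = q_E(87 − 2q_E − q_A) − 16q_E.
∂π/∂q_E = 71 − 4q_E − q_A = 0 ⇒ q_E = 17.75 − 0.25q_A.
Similarly q_A = 20 − 0.25q_E.
Plugging q_A into E's best response: q_E = 17.75 − 0.25(20 − 0.25q_E) ⇒ 0.9375q_E = 12.75, so q_E = 13.6.
Then q_A = 20 − 0.25·13.6 = 16.6.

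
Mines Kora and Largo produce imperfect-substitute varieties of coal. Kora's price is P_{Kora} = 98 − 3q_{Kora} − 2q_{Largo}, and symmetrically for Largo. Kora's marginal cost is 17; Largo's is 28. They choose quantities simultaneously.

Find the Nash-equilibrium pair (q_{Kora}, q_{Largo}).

Mine Kora's profit: π = q_{Kora}(98 − 3q_{Kora} − 2q_{Largo}) − 17q_{Kora}.
∂π/∂q_{Kora} = 81 − 6q_{Kora} − 2q_{Largo} = 0 ⇒ q_{Kora} = 13.5 − (1/3)q_{Largo}.
Similarly q_{Largo} = 35/3 − (1/3)q_{Kora}.
Plugging q_{Largo} into Kora's best response: q_{Kora} = 13.5 − (1/3)(35/3 − (1/3)q_{Kora}) ⇒ (8/9)q_{Kora} = 173/18, so q_{Kora} = 10.8125.
Then q_{Largo} = 35/3 − (1/3)·10.8125 = 8.0625.

10.8125, 8.0625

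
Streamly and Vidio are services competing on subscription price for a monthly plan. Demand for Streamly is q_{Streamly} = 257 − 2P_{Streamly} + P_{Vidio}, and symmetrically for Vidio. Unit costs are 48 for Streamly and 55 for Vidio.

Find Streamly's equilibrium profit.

9968.72

Streamly's profit: π = (P_{Streamly} − 48)(257 − 2P_{Streamly} + P_{Vidio}).
∂π/∂P_{Streamly} = 353 − 4P_{Streamly} + P_{Vidio} = 0 ⇒ P_{Streamly} = 88.25 + 0.25P_{Vidio}.
Similarly P_{Vidio} = 91.75 + 0.25P_{Streamly}.
Substituting the second reaction function into the first: P_{Streamly} = 88.25 + 0.25(91.75 + 0.25P_{Streamly}), which gives 0.9375P_{Streamly} = 111.1875 ⇒ P_{Streamly} = 118.6.
Then P_{Vidio} = 91.75 + 0.25·118.6 = 121.4.
q_{Streamly} = 257 − 2·118.6 + 121.4 = 141.2.
Profit = (118.6 − 48)·141.2 = 9968.72.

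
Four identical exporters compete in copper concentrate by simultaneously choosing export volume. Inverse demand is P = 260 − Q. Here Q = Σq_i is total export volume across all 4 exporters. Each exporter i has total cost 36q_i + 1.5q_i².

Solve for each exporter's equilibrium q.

A representative exporter's profit is π_i = q_i(260 − Q) − 36q_i − 1.5q_i², with Q = q_i + Σ_{j≠i} q_j.
First-order condition: 224 − 5q_i − Σ_{j≠i} q_j = 0.
In a symmetric equilibrium every exporter chooses the same q, so Σ_{j≠i} q_j = 3q. The condition becomes 224 − 8q = 0, giving q = 224/8 = 28.

28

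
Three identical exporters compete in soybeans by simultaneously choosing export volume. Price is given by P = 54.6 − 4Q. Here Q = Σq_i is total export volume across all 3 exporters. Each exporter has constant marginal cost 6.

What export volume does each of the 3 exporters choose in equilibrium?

3.0375

A representative exporter's profit is π_i = q_i(54.6 − 4Q) − 6q_i, with Q = q_i + Σ_{j≠i} q_j.
First-order condition: 48.6 − 8q_i − 4Σ_{j≠i} q_j = 0.
In a symmetric equilibrium every exporter chooses the same q, so Σ_{j≠i} q_j = 2q. The condition becomes 48.6 − 16q = 0, giving q = 48.6/16 = 3.0375.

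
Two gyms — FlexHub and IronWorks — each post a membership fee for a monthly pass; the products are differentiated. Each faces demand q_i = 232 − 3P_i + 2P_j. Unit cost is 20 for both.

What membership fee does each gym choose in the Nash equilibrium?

FlexHub's profit: π = (P_{FlexHub} − 20)(232 − 3P_{FlexHub} + 2P_{IronWorks}).
∂π/∂P_{FlexHub} = 292 − 6P_{FlexHub} + 2P_{IronWorks} = 0 ⇒ P_{FlexHub} = 146/3 + (1/3)P_{IronWorks}.
By symmetry P_{IronWorks} = P_{FlexHub}; substituting into the reaction function, (2/3)P_{FlexHub} = 146/3 and P_{FlexHub} = 73.

73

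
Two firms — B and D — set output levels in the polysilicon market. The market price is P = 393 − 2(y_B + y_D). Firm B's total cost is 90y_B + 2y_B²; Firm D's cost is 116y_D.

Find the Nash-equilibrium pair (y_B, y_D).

23.5, 57.5

Firm B's profit: π = y_B(393 − 2(y_B + y_D)) − 90y_B − 2y_B².
∂π/∂y_B = 303 − 8y_B − 2y_D = 0, so y_B = 37.875 − 0.25y_D.
For D: ∂π/∂y_D = 277 − 4y_D − 2y_B = 0 ⇒ y_D = 69.25 − 0.5y_B.
Substituting the second reaction function into the first: y_B = 37.875 − 0.25(69.25 − 0.5y_B), which gives 0.875y_B = 20.5625 ⇒ y_B = 23.5.
Then y_D = 69.25 − 0.5·23.5 = 57.5.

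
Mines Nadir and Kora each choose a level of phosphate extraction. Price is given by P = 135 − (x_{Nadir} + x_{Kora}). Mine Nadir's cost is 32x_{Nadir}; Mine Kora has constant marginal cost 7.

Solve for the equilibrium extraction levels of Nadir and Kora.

26, 51

Mine Nadir's profit: π = x_{Nadir}(135 − (x_{Nadir} + x_{Kora})) − 32x_{Nadir}.
∂π/∂x_{Nadir} = 103 − 2x_{Nadir} − x_{Kora} = 0, so x_{Nadir} = 51.5 − 0.5x_{Kora}.
By the same steps for Kora: x_{Kora} = 64 − 0.5x_{Nadir}.
Solving the two reaction functions simultaneously: (1 − (−0.5)(−0.5))x_{Nadir} = 51.5 − 0.5·64, so 0.75x_{Nadir} = 19.5 and x_{Nadir} = 26.
Then x_{Kora} = 64 − 0.5·26 = 51.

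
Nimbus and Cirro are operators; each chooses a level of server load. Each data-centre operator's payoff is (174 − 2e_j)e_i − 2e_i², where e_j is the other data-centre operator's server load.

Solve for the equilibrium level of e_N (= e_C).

29

Nimbus's payoff is (174 − 2e_C)e_N − 2e_N².
∂π/∂e_N = 174 − 2e_C − 4e_N = 0, so e_N = 43.5 − 0.5e_C.
Setting e_N = e_C in the reaction function: e_N = 43.5 − 0.5e_N, so e_N = 43.5 / 1.5 = 29.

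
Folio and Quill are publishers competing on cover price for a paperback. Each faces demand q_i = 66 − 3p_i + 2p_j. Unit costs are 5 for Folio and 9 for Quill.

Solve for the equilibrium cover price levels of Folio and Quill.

Folio's profit: π = (p_{Folio} − 5)(66 − 3p_{Folio} + 2p_{Quill}).
∂π/∂p_{Folio} = 81 − 6p_{Folio} + 2p_{Quill} = 0 ⇒ p_{Folio} = 13.5 + (1/3)p_{Quill}.
Similarly p_{Quill} = 15.5 + (1/3)p_{Folio}.
Substituting the second reaction function into the first: p_{Folio} = 13.5 + (1/3)(15.5 + (1/3)p_{Folio}), which gives (8/9)p_{Folio} = 56/3 ⇒ p_{Folio} = 21.
Then p_{Quill} = 15.5 + (1/3)·21 = 22.5.

21, 22.5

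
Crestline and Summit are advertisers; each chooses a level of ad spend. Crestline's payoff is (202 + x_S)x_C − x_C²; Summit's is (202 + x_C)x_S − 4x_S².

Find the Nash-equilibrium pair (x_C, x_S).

121.2, 40.4

Expanding Crestline's payoff: 202x_C + x_Sx_C − x_C².
∂π/∂x_C = 202 + x_S − 2x_C = 0, so x_C = 101 + 0.5x_S.
Likewise for Summit: x_S = 25.25 + 0.125x_C.
Plugging x_S into Crestline's best response: x_C = 101 + 0.5(25.25 + 0.125x_C) ⇒ 0.9375x_C = 113.625, so x_C = 121.2.
Then x_S = 25.25 + 0.125·121.2 = 40.4.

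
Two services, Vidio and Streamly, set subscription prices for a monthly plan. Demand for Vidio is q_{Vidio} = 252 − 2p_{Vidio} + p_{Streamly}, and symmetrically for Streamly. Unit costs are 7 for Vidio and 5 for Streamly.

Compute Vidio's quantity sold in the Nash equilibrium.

162.8

Vidio's profit: π = (p_{Vidio} − 7)(252 − 2p_{Vidio} + p_{Streamly}).
∂π/∂p_{Vidio} = 266 − 4p_{Vidio} + p_{Streamly} = 0 ⇒ p_{Vidio} = 66.5 + 0.25p_{Streamly}.
Similarly p_{Streamly} = 65.5 + 0.25p_{Vidio}.
Solving the two reaction functions simultaneously: (1 − (0.25)(0.25))p_{Vidio} = 66.5 + 0.25·65.5, so 0.9375p_{Vidio} = 82.875 and p_{Vidio} = 88.4.
Then p_{Streamly} = 65.5 + 0.25·88.4 = 87.6.
q_{Vidio} = 252 − 2·88.4 + 87.6 = 162.8.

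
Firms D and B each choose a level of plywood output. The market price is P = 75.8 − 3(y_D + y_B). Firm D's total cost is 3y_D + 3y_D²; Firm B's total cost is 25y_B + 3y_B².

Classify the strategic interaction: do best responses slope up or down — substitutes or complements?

Firm D's profit: π = y_D(75.8 − 3(y_D + y_B)) − 3y_D − 3y_D².
∂π/∂y_D = 72.8 − 12y_D − 3y_B = 0, so y_D = 91/15 − 0.25y_B.
The best-response slope dy_D/dy_B = −0.25 < 0: the reaction function is downward-sloping, so the choices are strategic substitutes.

strategic substitutes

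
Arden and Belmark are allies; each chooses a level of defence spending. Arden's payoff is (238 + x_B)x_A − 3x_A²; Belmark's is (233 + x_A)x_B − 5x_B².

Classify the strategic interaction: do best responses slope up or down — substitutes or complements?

strategic complements

Expanding Arden's payoff: 238x_A + x_Bx_A − 3x_A².
∂π/∂x_A = 238 + x_B − 6x_A = 0, so x_A = 119/3 + (1/6)x_B.
The best-response slope dx_A/dx_B = 1/6 > 0: the reaction function is upward-sloping, so the choices are strategic complements.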